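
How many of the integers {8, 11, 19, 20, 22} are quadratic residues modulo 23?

1

(8/23) = +1 → QR.
(11/23) = -1 → non-residue.
(19/23) = -1 → non-residue.
(20/23) = -1 → non-residue.
(22/23) = -1 → non-residue.
Total quadratic residues among the 5: 1.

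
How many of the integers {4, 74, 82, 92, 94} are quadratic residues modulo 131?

(4/131) = +1 → QR.
(74/131) = +1 → QR.
(82/131) = -1 → non-residue.
(92/131) = -1 → non-residue.
(94/131) = +1 → QR.
Total quadratic residues among the 5: 3.

3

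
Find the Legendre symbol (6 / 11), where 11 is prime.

-1

Euler's criterion: (6/11) ≡ 6^5 (mod 11).
6^2 ≡ 3 (mod 11)
6^4 ≡ 9 (mod 11)
6^5 = 6^(4+1) ≡ 10 (mod 11).
Result is 10 ≡ −1, so (6/11) = −1.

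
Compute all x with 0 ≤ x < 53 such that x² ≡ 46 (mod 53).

24, 29

53 ≡ 1 (mod 4), so we find a root by search.
Trying successive values, 24² = 576 ≡ 46 (mod 53). The other root is 53 − 24 = 29.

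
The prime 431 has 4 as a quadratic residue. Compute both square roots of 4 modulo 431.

2, 429

Since 431 ≡ 3 (mod 4), a square root of 4 is 4^((431+1)/4) = 4^108 mod 431.
Repeated squaring: 4^2≡16, 4^4≡256, 4^8≡24, 4^16≡145, 4^32≡337, 4^64≡216 (mod 431).
4^108 = 4^(64+32+8+4) ≡ 2 (mod 431).
Check: 2² = 4 ≡ 4 (mod 431). The two roots are 2 and 429.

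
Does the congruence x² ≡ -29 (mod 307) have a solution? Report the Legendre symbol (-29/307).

First reduce: -29 ≡ 278 (mod 307).
Pull out 2: since 307 ≡ 3 (mod 8), (2/307) = -1.
Reciprocity: 139 ≡ 3 and 307 ≡ 3 (mod 4), so (139/307) = −(307/139).
Reduce top mod 139: now compute (29/139).
Reciprocity: 29 ≡ 1 and 139 ≡ 3 (mod 4), so (29/139) = +(139/29).
Reduce top mod 29: now compute (23/29).
Reciprocity: 23 ≡ 3 and 29 ≡ 1 (mod 4), so (23/29) = +(29/23).
Reduce top mod 23: now compute (6/23).
Pull out 2: since 23 ≡ 7 (mod 8), (2/23) = +1.
Reciprocity: 3 ≡ 3 and 23 ≡ 3 (mod 4), so (3/23) = −(23/3).
Reduce top mod 3: now compute (2/3).
Pull out 2: since 3 ≡ 3 (mod 8), (2/3) = -1.
Reached (1/3) = 1. Collecting the sign flips along the way, the symbol is +1.

1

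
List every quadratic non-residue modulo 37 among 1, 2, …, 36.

2, 5, 6, 8, 13, 14, 15, 17, 18, 19, 20, 22, 23, 24, 29, 31, 32, 35

Square k = 1,…,18 (k and 37−k give the same square):
1²=1, 2²=4, 3²=9, 4²=16, 5²=25, 6²=36, 7²≡12, 8²≡27, 9²≡7, 10²≡26, 11²≡10, 12²≡33, 13²≡21, 14²≡11, 15²≡3, 16²≡34, 17²≡30, 18²≡28 (mod 37).
The residues are {1, 3, 4, 7, 9, 10, 11, 12, 16, 21, 25, 26, 27, 28, 30, 33, 34, 36}; the non-residues are the remaining 18 nonzero classes.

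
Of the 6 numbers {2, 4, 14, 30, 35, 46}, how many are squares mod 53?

2

(2/53) = -1 → non-residue.
(4/53) = +1 → QR.
(14/53) = -1 → non-residue.
(30/53) = -1 → non-residue.
(35/53) = -1 → non-residue.
(46/53) = +1 → QR.
Total quadratic residues among the 6: 2.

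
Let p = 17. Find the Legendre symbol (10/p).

-1

Pull out 2: since 17 ≡ 1 (mod 8), (2/17) = +1.
Reciprocity: 5 ≡ 1 and 17 ≡ 1 (mod 4), so (5/17) = +(17/5).
Reduce top mod 5: now compute (2/5).
Pull out 2: since 5 ≡ 5 (mod 8), (2/5) = -1.
Reached (1/5) = 1. Collecting the sign flips along the way, the symbol is -1.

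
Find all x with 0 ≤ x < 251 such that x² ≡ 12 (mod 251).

Since 251 ≡ 3 (mod 4), a square root of 12 is 12^((251+1)/4) = 12^63 mod 251.
Repeated squaring: 12^2≡144, 12^4≡154, 12^8≡122, 12^16≡75, 12^32≡103 (mod 251).
12^63 = 12^(32+16+8+4+2+1) ≡ 152 (mod 251).
Check: 152² = 23104 ≡ 12 (mod 251). The two roots are 99 and 152.

99, 152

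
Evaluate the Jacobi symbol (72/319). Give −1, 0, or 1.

Pull out 2^3: since 319 ≡ 7 (mod 8), (2/319) = +1, so (2/319)^3 = +1.
Reciprocity: 9 ≡ 1 and 319 ≡ 3 (mod 4), so (9/319) = +(319/9).
Reduce top mod 9: now compute (4/9).
Pull out 2^2: since 9 ≡ 1 (mod 8), (2/9) = +1, so (2/9)^2 = +1.
Reached (1/9) = 1. Collecting the sign flips along the way, the symbol is +1.

1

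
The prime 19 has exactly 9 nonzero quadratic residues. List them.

1,4,5,6,7,9,11,16,17

Square k = 1,…,9 (k and 19−k give the same square):
1²=1, 2²=4, 3²=9, 4²=16, 5²≡6, 6²≡17, 7²≡11, 8²≡7, 9²≡5 (mod 19).
So the quadratic residues mod 19 are {1, 4, 5, 6, 7, 9, 11, 16, 17}.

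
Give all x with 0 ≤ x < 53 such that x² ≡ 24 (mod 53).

53 ≡ 1 (mod 4), so we find a root by search.
Trying successive values, 17² = 289 ≡ 24 (mod 53). The other root is 53 − 17 = 36.

17, 36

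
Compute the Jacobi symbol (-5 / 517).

First reduce: -5 ≡ 512 (mod 517).
Pull out 2^9: since 517 ≡ 5 (mod 8), (2/517) = -1, so (2/517)^9 = -1.
Reached (1/517) = 1. Collecting the sign flips along the way, the symbol is -1.

-1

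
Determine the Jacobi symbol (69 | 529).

0

Reciprocity: 69 ≡ 1 and 529 ≡ 1 (mod 4), so (69/529) = +(529/69).
Reduce top mod 69: now compute (46/69).
Pull out 2: since 69 ≡ 5 (mod 8), (2/69) = -1.
Reciprocity: 23 ≡ 3 and 69 ≡ 1 (mod 4), so (23/69) = +(69/23).
Reduce top mod 23: now compute (0/23).
Top reduces to 0: gcd > 1, so the symbol is 0.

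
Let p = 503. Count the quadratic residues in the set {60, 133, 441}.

1

(60/503) = -1 → non-residue.
(133/503) = -1 → non-residue.
(441/503) = +1 → QR.
Total quadratic residues among the 3: 1.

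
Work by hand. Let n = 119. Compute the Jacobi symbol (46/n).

Pull out 2: since 119 ≡ 7 (mod 8), (2/119) = +1.
Reciprocity: 23 ≡ 3 and 119 ≡ 3 (mod 4), so (23/119) = −(119/23).
Reduce top mod 23: now compute (4/23).
Pull out 2^2: since 23 ≡ 7 (mod 8), (2/23) = +1, so (2/23)^2 = +1.
Reached (1/23) = 1. Collecting the sign flips along the way, the symbol is -1.

-1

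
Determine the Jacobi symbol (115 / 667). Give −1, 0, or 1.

0

Reciprocity: 115 ≡ 3 and 667 ≡ 3 (mod 4), so (115/667) = −(667/115).
Reduce top mod 115: now compute (92/115).
Pull out 2^2: since 115 ≡ 3 (mod 8), (2/115) = -1, so (2/115)^2 = +1.
Reciprocity: 23 ≡ 3 and 115 ≡ 3 (mod 4), so (23/115) = −(115/23).
Reduce top mod 23: now compute (0/23).
Top reduces to 0: gcd > 1, so the symbol is 0.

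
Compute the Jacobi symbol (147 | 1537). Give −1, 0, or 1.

1

Reciprocity: 147 ≡ 3 and 1537 ≡ 1 (mod 4), so (147/1537) = +(1537/147).
Reduce top mod 147: now compute (67/147).
Reciprocity: 67 ≡ 3 and 147 ≡ 3 (mod 4), so (67/147) = −(147/67).
Reduce top mod 67: now compute (13/67).
Reciprocity: 13 ≡ 1 and 67 ≡ 3 (mod 4), so (13/67) = +(67/13).
Reduce top mod 13: now compute (2/13).
Pull out 2: since 13 ≡ 5 (mod 8), (2/13) = -1.
Reached (1/13) = 1. Collecting the sign flips along the way, the symbol is +1.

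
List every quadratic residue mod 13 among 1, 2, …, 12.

1 3 4 9 10 12

Square k = 1,…,6 (k and 13−k give the same square):
1²=1, 2²=4, 3²=9, 4²≡3, 5²≡12, 6²≡10 (mod 13).
So the quadratic residues mod 13 are {1, 3, 4, 9, 10, 12}.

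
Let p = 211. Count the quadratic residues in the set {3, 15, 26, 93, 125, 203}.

3

(3/211) = -1 → non-residue.
(15/211) = -1 → non-residue.
(26/211) = -1 → non-residue.
(93/211) = +1 → QR.
(125/211) = +1 → QR.
(203/211) = +1 → QR.
Total quadratic residues among the 6: 3.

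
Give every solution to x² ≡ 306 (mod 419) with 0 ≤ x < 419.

49, 370

Since 419 ≡ 3 (mod 4), a square root of 306 is 306^((419+1)/4) = 306^105 mod 419.
Repeated squaring: 306^2≡199, 306^4≡215, 306^8≡135, 306^16≡208, 306^32≡107, 306^64≡136 (mod 419).
306^105 = 306^(64+32+8+1) ≡ 49 (mod 419).
Check: 49² = 2401 ≡ 306 (mod 419). The two roots are 49 and 370.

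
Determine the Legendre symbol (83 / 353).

1

Reciprocity: 83 ≡ 3 and 353 ≡ 1 (mod 4), so (83/353) = +(353/83).
Reduce top mod 83: now compute (21/83).
Reciprocity: 21 ≡ 1 and 83 ≡ 3 (mod 4), so (21/83) = +(83/21).
Reduce top mod 21: now compute (20/21).
Pull out 2^2: since 21 ≡ 5 (mod 8), (2/21) = -1, so (2/21)^2 = +1.
Reciprocity: 5 ≡ 1 and 21 ≡ 1 (mod 4), so (5/21) = +(21/5).
Reduce top mod 5: now compute (1/5).
Reached (1/5) = 1. Collecting the sign flips along the way, the symbol is +1.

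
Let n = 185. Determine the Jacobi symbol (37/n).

Reciprocity: 37 ≡ 1 and 185 ≡ 1 (mod 4), so (37/185) = +(185/37).
Reduce top mod 37: now compute (0/37).
Top reduces to 0: gcd > 1, so the symbol is 0.

0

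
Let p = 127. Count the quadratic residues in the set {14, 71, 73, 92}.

(14/127) = -1 → non-residue.
(71/127) = +1 → QR.
(73/127) = +1 → QR.
(92/127) = -1 → non-residue.
Total quadratic residues among the 4: 2.

2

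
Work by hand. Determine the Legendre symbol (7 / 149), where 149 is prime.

1

Reciprocity: 7 ≡ 3 and 149 ≡ 1 (mod 4), so (7/149) = +(149/7).
Reduce top mod 7: now compute (2/7).
Pull out 2: since 7 ≡ 7 (mod 8), (2/7) = +1.
Reached (1/7) = 1. Collecting the sign flips along the way, the symbol is +1.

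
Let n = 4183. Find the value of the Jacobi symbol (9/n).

Reciprocity: 9 ≡ 1 and 4183 ≡ 3 (mod 4), so (9/4183) = +(4183/9).
Reduce top mod 9: now compute (7/9).
Reciprocity: 7 ≡ 3 and 9 ≡ 1 (mod 4), so (7/9) = +(9/7).
Reduce top mod 7: now compute (2/7).
Pull out 2: since 7 ≡ 7 (mod 8), (2/7) = +1.
Reached (1/7) = 1. Collecting the sign flips along the way, the symbol is +1.

1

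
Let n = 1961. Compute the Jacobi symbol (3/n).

Reciprocity: 3 ≡ 3 and 1961 ≡ 1 (mod 4), so (3/1961) = +(1961/3).
Reduce top mod 3: now compute (2/3).
Pull out 2: since 3 ≡ 3 (mod 8), (2/3) = -1.
Reached (1/3) = 1. Collecting the sign flips along the way, the symbol is -1.

-1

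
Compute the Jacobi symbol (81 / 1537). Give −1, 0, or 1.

1

Reciprocity: 81 ≡ 1 and 1537 ≡ 1 (mod 4), so (81/1537) = +(1537/81).
Reduce top mod 81: now compute (79/81).
Reciprocity: 79 ≡ 3 and 81 ≡ 1 (mod 4), so (79/81) = +(81/79).
Reduce top mod 79: now compute (2/79).
Pull out 2: since 79 ≡ 7 (mod 8), (2/79) = +1.
Reached (1/79) = 1. Collecting the sign flips along the way, the symbol is +1.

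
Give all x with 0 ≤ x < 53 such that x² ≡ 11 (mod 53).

53 ≡ 1 (mod 4), so we find a root by search.
Trying successive values, 8² = 64 ≡ 11 (mod 53). The other root is 53 − 8 = 45.

8, 45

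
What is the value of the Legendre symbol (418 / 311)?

1

Euler's criterion: (418/311) ≡ 107^155 (mod 311).
107^2 ≡ 253 (mod 311)
107^4 ≡ 254 (mod 311)
107^8 ≡ 139 (mod 311)
107^16 ≡ 39 (mod 311)
107^32 ≡ 277 (mod 311)
107^64 ≡ 223 (mod 311)
107^128 ≡ 280 (mod 311)
107^155 = 107^(128+16+8+2+1) ≡ 1 (mod 311).
Result is 1, so (418/311) = 1.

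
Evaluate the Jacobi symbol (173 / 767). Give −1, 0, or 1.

-1

Reciprocity: 173 ≡ 1 and 767 ≡ 3 (mod 4), so (173/767) = +(767/173).
Reduce top mod 173: now compute (75/173).
Reciprocity: 75 ≡ 3 and 173 ≡ 1 (mod 4), so (75/173) = +(173/75).
Reduce top mod 75: now compute (23/75).
Reciprocity: 23 ≡ 3 and 75 ≡ 3 (mod 4), so (23/75) = −(75/23).
Reduce top mod 23: now compute (6/23).
Pull out 2: since 23 ≡ 7 (mod 8), (2/23) = +1.
Reciprocity: 3 ≡ 3 and 23 ≡ 3 (mod 4), so (3/23) = −(23/3).
Reduce top mod 3: now compute (2/3).
Pull out 2: since 3 ≡ 3 (mod 8), (2/3) = -1.
Reached (1/3) = 1. Collecting the sign flips along the way, the symbol is -1.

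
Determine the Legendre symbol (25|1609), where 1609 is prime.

Reciprocity: 25 ≡ 1 and 1609 ≡ 1 (mod 4), so (25/1609) = +(1609/25).
Reduce top mod 25: now compute (9/25).
Reciprocity: 9 ≡ 1 and 25 ≡ 1 (mod 4), so (9/25) = +(25/9).
Reduce top mod 9: now compute (7/9).
Reciprocity: 7 ≡ 3 and 9 ≡ 1 (mod 4), so (7/9) = +(9/7).
Reduce top mod 7: now compute (2/7).
Pull out 2: since 7 ≡ 7 (mod 8), (2/7) = +1.
Reached (1/7) = 1. Collecting the sign flips along the way, the symbol is +1.

1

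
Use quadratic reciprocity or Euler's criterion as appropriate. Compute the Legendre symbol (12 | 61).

1

Pull out 2^2: since 61 ≡ 5 (mod 8), (2/61) = -1, so (2/61)^2 = +1.
Reciprocity: 3 ≡ 3 and 61 ≡ 1 (mod 4), so (3/61) = +(61/3).
Reduce top mod 3: now compute (1/3).
Reached (1/3) = 1. Collecting the sign flips along the way, the symbol is +1.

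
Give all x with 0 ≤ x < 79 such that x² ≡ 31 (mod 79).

30, 49

Since 79 ≡ 3 (mod 4), a square root of 31 is 31^((79+1)/4) = 31^20 mod 79.
Repeated squaring: 31^2≡13, 31^4≡11, 31^8≡42, 31^16≡26 (mod 79).
31^20 = 31^(16+4) ≡ 49 (mod 79).
Check: 49² = 2401 ≡ 31 (mod 79). The two roots are 30 and 49.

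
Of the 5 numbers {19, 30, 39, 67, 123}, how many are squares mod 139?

(19/139) = -1 → non-residue.
(30/139) = +1 → QR.
(39/139) = -1 → non-residue.
(67/139) = +1 → QR.
(123/139) = -1 → non-residue.
Total quadratic residues among the 5: 2.

2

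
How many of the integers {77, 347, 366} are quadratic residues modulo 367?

(77/367) = -1 → non-residue.
(347/367) = +1 → QR.
(366/367) = -1 → non-residue.
Total quadratic residues among the 3: 1.

1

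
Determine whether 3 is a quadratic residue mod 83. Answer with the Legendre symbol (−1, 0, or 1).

1

Reciprocity: 3 ≡ 3 and 83 ≡ 3 (mod 4), so (3/83) = −(83/3).
Reduce top mod 3: now compute (2/3).
Pull out 2: since 3 ≡ 3 (mod 8), (2/3) = -1.
Reached (1/3) = 1. Collecting the sign flips along the way, the symbol is +1.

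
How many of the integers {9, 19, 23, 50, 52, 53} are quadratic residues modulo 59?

3

(9/59) = +1 → QR.
(19/59) = +1 → QR.
(23/59) = -1 → non-residue.
(50/59) = -1 → non-residue.
(52/59) = -1 → non-residue.
(53/59) = +1 → QR.
Total quadratic residues among the 6: 3.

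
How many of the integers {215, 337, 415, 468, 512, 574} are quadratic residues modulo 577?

(215/577) = +1 → QR.
(337/577) = -1 → non-residue.
(415/577) = +1 → QR.
(468/577) = -1 → non-residue.
(512/577) = +1 → QR.
(574/577) = +1 → QR.
Total quadratic residues among the 6: 4.

4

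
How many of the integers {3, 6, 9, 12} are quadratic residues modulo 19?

(3/19) = -1 → non-residue.
(6/19) = +1 → QR.
(9/19) = +1 → QR.
(12/19) = -1 → non-residue.
Total quadratic residues among the 4: 2.

2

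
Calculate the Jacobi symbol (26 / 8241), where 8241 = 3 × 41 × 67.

1

Pull out 2: since 8241 ≡ 1 (mod 8), (2/8241) = +1.
Reciprocity: 13 ≡ 1 and 8241 ≡ 1 (mod 4), so (13/8241) = +(8241/13).
Reduce top mod 13: now compute (12/13).
Pull out 2^2: since 13 ≡ 5 (mod 8), (2/13) = -1, so (2/13)^2 = +1.
Reciprocity: 3 ≡ 3 and 13 ≡ 1 (mod 4), so (3/13) = +(13/3).
Reduce top mod 3: now compute (1/3).
Reached (1/3) = 1. Collecting the sign flips along the way, the symbol is +1.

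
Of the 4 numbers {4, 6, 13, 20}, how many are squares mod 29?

(4/29) = +1 → QR.
(6/29) = +1 → QR.
(13/29) = +1 → QR.
(20/29) = +1 → QR.
Total quadratic residues among the 4: 4.

4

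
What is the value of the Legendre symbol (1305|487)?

Euler's criterion: (1305/487) ≡ 331^243 (mod 487).
331^2 ≡ 473 (mod 487)
331^4 ≡ 196 (mod 487)
331^8 ≡ 430 (mod 487)
331^16 ≡ 327 (mod 487)
331^32 ≡ 276 (mod 487)
331^64 ≡ 204 (mod 487)
331^128 ≡ 221 (mod 487)
331^243 = 331^(128+64+32+16+2+1) ≡ 486 (mod 487).
Result is 486 ≡ −1, so (1305/487) = −1.

-1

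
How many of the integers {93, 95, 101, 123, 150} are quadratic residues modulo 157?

2

(93/157) = +1 → QR.
(95/157) = -1 → non-residue.
(101/157) = +1 → QR.
(123/157) = -1 → non-residue.
(150/157) = -1 → non-residue.
Total quadratic residues among the 5: 2.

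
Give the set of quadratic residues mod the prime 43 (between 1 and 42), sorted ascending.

1 4 6 9 10 11 13 14 15 16 17 21 23 24 25 31 35 36 38 40 41

Square k = 1,…,21 (k and 43−k give the same square):
1²=1, 2²=4, 3²=9, 4²=16, 5²=25, 6²=36, 7²≡6, 8²≡21, 9²≡38, 10²≡14, 11²≡35, 12²≡15, 13²≡40, 14²≡24, 15²≡10, 16²≡41, 17²≡31, 18²≡23, 19²≡17, 20²≡13, 21²≡11 (mod 43).
So the quadratic residues mod 43 are {1, 4, 6, 9, 10, 11, 13, 14, 15, 16, 17, 21, 23, 24, 25, 31, 35, 36, 38, 40, 41}.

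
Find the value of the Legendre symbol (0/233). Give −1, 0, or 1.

Top reduces to 0: gcd > 1, so the symbol is 0.

0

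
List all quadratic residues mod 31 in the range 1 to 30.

1, 2, 4, 5, 7, 8, 9, 10, 14, 16, 18, 19, 20, 25, 28

Square k = 1,…,15 (k and 31−k give the same square):
1²=1, 2²=4, 3²=9, 4²=16, 5²=25, 6²≡5, 7²≡18, 8²≡2, 9²≡19, 10²≡7, 11²≡28, 12²≡20, 13²≡14, 14²≡10, 15²≡8 (mod 31).
So the quadratic residues mod 31 are {1, 2, 4, 5, 7, 8, 9, 10, 14, 16, 18, 19, 20, 25, 28}.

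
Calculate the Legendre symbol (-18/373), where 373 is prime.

-1

First reduce: -18 ≡ 355 (mod 373).
Reciprocity: 355 ≡ 3 and 373 ≡ 1 (mod 4), so (355/373) = +(373/355).
Reduce top mod 355: now compute (18/355).
Pull out 2: since 355 ≡ 3 (mod 8), (2/355) = -1.
Reciprocity: 9 ≡ 1 and 355 ≡ 3 (mod 4), so (9/355) = +(355/9).
Reduce top mod 9: now compute (4/9).
Pull out 2^2: since 9 ≡ 1 (mod 8), (2/9) = +1, so (2/9)^2 = +1.
Reached (1/9) = 1. Collecting the sign flips along the way, the symbol is -1.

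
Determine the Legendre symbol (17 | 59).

Euler's criterion: (17/59) ≡ 17^29 (mod 59).
17^2 ≡ 53 (mod 59)
17^4 ≡ 36 (mod 59)
17^8 ≡ 57 (mod 59)
17^16 ≡ 4 (mod 59)
17^29 = 17^(16+8+4+1) ≡ 1 (mod 59).
Result is 1, so (17/59) = 1.

1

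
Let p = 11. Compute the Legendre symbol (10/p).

Euler's criterion: (10/11) ≡ 10^5 (mod 11).
10^2 ≡ 1 (mod 11)
10^4 ≡ 1 (mod 11)
10^5 = 10^(4+1) ≡ 10 (mod 11).
Result is 10 ≡ −1, so (10/11) = −1.

-1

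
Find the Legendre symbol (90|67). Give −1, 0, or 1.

First reduce: 90 ≡ 23 (mod 67).
Reciprocity: 23 ≡ 3 and 67 ≡ 3 (mod 4), so (23/67) = −(67/23).
Reduce top mod 23: now compute (21/23).
Reciprocity: 21 ≡ 1 and 23 ≡ 3 (mod 4), so (21/23) = +(23/21).
Reduce top mod 21: now compute (2/21).
Pull out 2: since 21 ≡ 5 (mod 8), (2/21) = -1.
Reached (1/21) = 1. Collecting the sign flips along the way, the symbol is +1.

1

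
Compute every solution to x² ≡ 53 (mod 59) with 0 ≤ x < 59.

Since 59 ≡ 3 (mod 4), a square root of 53 is 53^((59+1)/4) = 53^15 mod 59.
Repeated squaring: 53^2≡36, 53^4≡57, 53^8≡4 (mod 59).
53^15 = 53^(8+4+2+1) ≡ 17 (mod 59).
Check: 17² = 289 ≡ 53 (mod 59). The two roots are 17 and 42.

17, 42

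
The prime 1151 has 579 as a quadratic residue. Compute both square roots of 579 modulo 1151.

443, 708

Since 1151 ≡ 3 (mod 4), a square root of 579 is 579^((1151+1)/4) = 579^288 mod 1151.
Repeated squaring: 579^2≡300, 579^4≡222, 579^8≡942, 579^16≡1094, 579^32≡947, 579^64≡180, 579^128≡172, 579^256≡809 (mod 1151).
579^288 = 579^(256+32) ≡ 708 (mod 1151).
Check: 708² = 501264 ≡ 579 (mod 1151). The two roots are 443 and 708.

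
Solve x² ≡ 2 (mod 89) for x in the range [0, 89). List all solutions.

89 ≡ 1 (mod 4), so we find a root by search.
Trying successive values, 25² = 625 ≡ 2 (mod 89). The other root is 89 − 25 = 64.

25, 64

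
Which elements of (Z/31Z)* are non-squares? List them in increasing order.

Square k = 1,…,15 (k and 31−k give the same square):
1²=1, 2²=4, 3²=9, 4²=16, 5²=25, 6²≡5, 7²≡18, 8²≡2, 9²≡19, 10²≡7, 11²≡28, 12²≡20, 13²≡14, 14²≡10, 15²≡8 (mod 31).
The residues are {1, 2, 4, 5, 7, 8, 9, 10, 14, 16, 18, 19, 20, 25, 28}; the non-residues are the remaining 15 nonzero classes.

3, 6, 11, 12, 13, 15, 17, 21, 22, 23, 24, 26, 27, 29, 30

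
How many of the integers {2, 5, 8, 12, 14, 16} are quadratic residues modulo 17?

3

(2/17) = +1 → QR.
(5/17) = -1 → non-residue.
(8/17) = +1 → QR.
(12/17) = -1 → non-residue.
(14/17) = -1 → non-residue.
(16/17) = +1 → QR.
Total quadratic residues among the 6: 3.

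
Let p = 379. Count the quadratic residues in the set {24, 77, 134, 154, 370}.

(24/379) = +1 → QR.
(77/379) = +1 → QR.
(134/379) = -1 → non-residue.
(154/379) = -1 → non-residue.
(370/379) = -1 → non-residue.
Total quadratic residues among the 5: 2.

2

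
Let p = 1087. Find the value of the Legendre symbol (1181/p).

-1

Euler's criterion: (1181/1087) ≡ 94^543 (mod 1087).
94^2 ≡ 140 (mod 1087)
94^4 ≡ 34 (mod 1087)
94^8 ≡ 69 (mod 1087)
94^16 ≡ 413 (mod 1087)
94^32 ≡ 997 (mod 1087)
94^64 ≡ 491 (mod 1087)
94^128 ≡ 854 (mod 1087)
94^256 ≡ 1026 (mod 1087)
94^512 ≡ 460 (mod 1087)
94^543 = 94^(512+16+8+4+2+1) ≡ 1086 (mod 1087).
Result is 1086 ≡ −1, so (1181/1087) = −1.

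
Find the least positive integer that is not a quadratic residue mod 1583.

5

(2/1583) = +1, so 2 is a residue.
(3/1583) = +1, so 3 is a residue.
(4/1583) = +1, so 4 is a residue.
(5/1583) = −1, so 5 is the smallest positive non-residue mod 1583.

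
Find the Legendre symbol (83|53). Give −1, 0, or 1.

First reduce: 83 ≡ 30 (mod 53).
Pull out 2: since 53 ≡ 5 (mod 8), (2/53) = -1.
Reciprocity: 15 ≡ 3 and 53 ≡ 1 (mod 4), so (15/53) = +(53/15).
Reduce top mod 15: now compute (8/15).
Pull out 2^3: since 15 ≡ 7 (mod 8), (2/15) = +1, so (2/15)^3 = +1.
Reached (1/15) = 1. Collecting the sign flips along the way, the symbol is -1.

-1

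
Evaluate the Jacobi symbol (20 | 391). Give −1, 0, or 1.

1

Pull out 2^2: since 391 ≡ 7 (mod 8), (2/391) = +1, so (2/391)^2 = +1.
Reciprocity: 5 ≡ 1 and 391 ≡ 3 (mod 4), so (5/391) = +(391/5).
Reduce top mod 5: now compute (1/5).
Reached (1/5) = 1. Collecting the sign flips along the way, the symbol is +1.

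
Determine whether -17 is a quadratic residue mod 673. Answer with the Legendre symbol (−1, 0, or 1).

First reduce: -17 ≡ 656 (mod 673).
Pull out 2^4: since 673 ≡ 1 (mod 8), (2/673) = +1, so (2/673)^4 = +1.
Reciprocity: 41 ≡ 1 and 673 ≡ 1 (mod 4), so (41/673) = +(673/41).
Reduce top mod 41: now compute (17/41).
Reciprocity: 17 ≡ 1 and 41 ≡ 1 (mod 4), so (17/41) = +(41/17).
Reduce top mod 17: now compute (7/17).
Reciprocity: 7 ≡ 3 and 17 ≡ 1 (mod 4), so (7/17) = +(17/7).
Reduce top mod 7: now compute (3/7).
Reciprocity: 3 ≡ 3 and 7 ≡ 3 (mod 4), so (3/7) = −(7/3).
Reduce top mod 3: now compute (1/3).
Reached (1/3) = 1. Collecting the sign flips along the way, the symbol is -1.

-1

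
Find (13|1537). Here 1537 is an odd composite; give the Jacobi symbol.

Reciprocity: 13 ≡ 1 and 1537 ≡ 1 (mod 4), so (13/1537) = +(1537/13).
Reduce top mod 13: now compute (3/13).
Reciprocity: 3 ≡ 3 and 13 ≡ 1 (mod 4), so (3/13) = +(13/3).
Reduce top mod 3: now compute (1/3).
Reached (1/3) = 1. Collecting the sign flips along the way, the symbol is +1.

1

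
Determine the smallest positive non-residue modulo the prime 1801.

(2/1801) = +1, so 2 is a residue.
(3/1801) = +1, so 3 is a residue.
(4/1801) = +1, so 4 is a residue.
(5/1801) = +1, so 5 is a residue.
(6/1801) = +1, so 6 is a residue.
(7/1801) = +1, so 7 is a residue.
(8/1801) = +1, so 8 is a residue.
(9/1801) = +1, so 9 is a residue.
(10/1801) = +1, so 10 is a residue.
(11/1801) = −1, so 11 is the smallest positive non-residue mod 1801.

11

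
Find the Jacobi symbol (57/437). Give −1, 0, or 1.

Reciprocity: 57 ≡ 1 and 437 ≡ 1 (mod 4), so (57/437) = +(437/57).
Reduce top mod 57: now compute (38/57).
Pull out 2: since 57 ≡ 1 (mod 8), (2/57) = +1.
Reciprocity: 19 ≡ 3 and 57 ≡ 1 (mod 4), so (19/57) = +(57/19).
Reduce top mod 19: now compute (0/19).
Top reduces to 0: gcd > 1, so the symbol is 0.

0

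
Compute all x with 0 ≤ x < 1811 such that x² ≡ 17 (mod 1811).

Since 1811 ≡ 3 (mod 4), a square root of 17 is 17^((1811+1)/4) = 17^453 mod 1811.
Repeated squaring: 17^2≡289, 17^4≡215, 17^8≡950, 17^16≡622, 17^32≡1141, 17^64≡1583, 17^128≡1276, 17^256≡87 (mod 1811).
17^453 = 17^(256+128+64+4+1) ≡ 644 (mod 1811).
Check: 644² = 414736 ≡ 17 (mod 1811). The two roots are 644 and 1167.

644, 1167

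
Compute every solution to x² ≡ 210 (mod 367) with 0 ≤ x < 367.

Since 367 ≡ 3 (mod 4), a square root of 210 is 210^((367+1)/4) = 210^92 mod 367.
Repeated squaring: 210^2≡60, 210^4≡297, 210^8≡129, 210^16≡126, 210^32≡95, 210^64≡217 (mod 367).
210^92 = 210^(64+16+8+4) ≡ 256 (mod 367).
Check: 256² = 65536 ≡ 210 (mod 367). The two roots are 111 and 256.

111, 256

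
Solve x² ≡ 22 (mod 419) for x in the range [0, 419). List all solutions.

21, 398

Since 419 ≡ 3 (mod 4), a square root of 22 is 22^((419+1)/4) = 22^105 mod 419.
Repeated squaring: 22^2≡65, 22^4≡35, 22^8≡387, 22^16≡186, 22^32≡238, 22^64≡79 (mod 419).
22^105 = 22^(64+32+8+1) ≡ 21 (mod 419).
Check: 21² = 441 ≡ 22 (mod 419). The two roots are 21 and 398.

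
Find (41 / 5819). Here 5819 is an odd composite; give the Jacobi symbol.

Reciprocity: 41 ≡ 1 and 5819 ≡ 3 (mod 4), so (41/5819) = +(5819/41).
Reduce top mod 41: now compute (38/41).
Pull out 2: since 41 ≡ 1 (mod 8), (2/41) = +1.
Reciprocity: 19 ≡ 3 and 41 ≡ 1 (mod 4), so (19/41) = +(41/19).
Reduce top mod 19: now compute (3/19).
Reciprocity: 3 ≡ 3 and 19 ≡ 3 (mod 4), so (3/19) = −(19/3).
Reduce top mod 3: now compute (1/3).
Reached (1/3) = 1. Collecting the sign flips along the way, the symbol is -1.

-1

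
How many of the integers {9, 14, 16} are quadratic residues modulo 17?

(9/17) = +1 → QR.
(14/17) = -1 → non-residue.
(16/17) = +1 → QR.
Total quadratic residues among the 3: 2.

2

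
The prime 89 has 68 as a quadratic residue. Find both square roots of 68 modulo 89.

35, 54

89 ≡ 1 (mod 4), so we find a root by search.
Trying successive values, 35² = 1225 ≡ 68 (mod 89). The other root is 89 − 35 = 54.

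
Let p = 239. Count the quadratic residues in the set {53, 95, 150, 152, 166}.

2

(53/239) = -1 → non-residue.
(95/239) = -1 → non-residue.
(150/239) = +1 → QR.
(152/239) = -1 → non-residue.
(166/239) = +1 → QR.
Total quadratic residues among the 5: 2.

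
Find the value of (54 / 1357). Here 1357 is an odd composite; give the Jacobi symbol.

Pull out 2: since 1357 ≡ 5 (mod 8), (2/1357) = -1.
Reciprocity: 27 ≡ 3 and 1357 ≡ 1 (mod 4), so (27/1357) = +(1357/27).
Reduce top mod 27: now compute (7/27).
Reciprocity: 7 ≡ 3 and 27 ≡ 3 (mod 4), so (7/27) = −(27/7).
Reduce top mod 7: now compute (6/7).
Pull out 2: since 7 ≡ 7 (mod 8), (2/7) = +1.
Reciprocity: 3 ≡ 3 and 7 ≡ 3 (mod 4), so (3/7) = −(7/3).
Reduce top mod 3: now compute (1/3).
Reached (1/3) = 1. Collecting the sign flips along the way, the symbol is -1.

-1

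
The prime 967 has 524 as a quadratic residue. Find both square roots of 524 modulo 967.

198, 769

Since 967 ≡ 3 (mod 4), a square root of 524 is 524^((967+1)/4) = 524^242 mod 967.
Repeated squaring: 524^2≡915, 524^4≡770, 524^8≡129, 524^16≡202, 524^32≡190, 524^64≡321, 524^128≡539 (mod 967).
524^242 = 524^(128+64+32+16+2) ≡ 198 (mod 967).
Check: 198² = 39204 ≡ 524 (mod 967). The two roots are 198 and 769.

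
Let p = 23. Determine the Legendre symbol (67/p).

Euler's criterion: (67/23) ≡ 21^11 (mod 23).
21^2 ≡ 4 (mod 23)
21^4 ≡ 16 (mod 23)
21^8 ≡ 3 (mod 23)
21^11 = 21^(8+2+1) ≡ 22 (mod 23).
Result is 22 ≡ −1, so (67/23) = −1.

-1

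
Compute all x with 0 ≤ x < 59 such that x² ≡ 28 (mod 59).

21, 38

Since 59 ≡ 3 (mod 4), a square root of 28 is 28^((59+1)/4) = 28^15 mod 59.
Repeated squaring: 28^2≡17, 28^4≡53, 28^8≡36 (mod 59).
28^15 = 28^(8+4+2+1) ≡ 21 (mod 59).
Check: 21² = 441 ≡ 28 (mod 59). The two roots are 21 and 38.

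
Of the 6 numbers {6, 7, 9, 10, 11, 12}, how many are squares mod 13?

3

(6/13) = -1 → non-residue.
(7/13) = -1 → non-residue.
(9/13) = +1 → QR.
(10/13) = +1 → QR.
(11/13) = -1 → non-residue.
(12/13) = +1 → QR.
Total quadratic residues among the 6: 3.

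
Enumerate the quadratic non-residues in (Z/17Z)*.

Square k = 1,…,8 (k and 17−k give the same square):
1²=1, 2²=4, 3²=9, 4²=16, 5²≡8, 6²≡2, 7²≡15, 8²≡13 (mod 17).
The residues are {1, 2, 4, 8, 9, 13, 15, 16}; the non-residues are the remaining 8 nonzero classes.

3 5 6 7 10 11 12 14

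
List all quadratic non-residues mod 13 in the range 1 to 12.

2, 5, 6, 7, 8, 11

Square k = 1,…,6 (k and 13−k give the same square):
1²=1, 2²=4, 3²=9, 4²≡3, 5²≡12, 6²≡10 (mod 13).
The residues are {1, 3, 4, 9, 10, 12}; the non-residues are the remaining 6 nonzero classes.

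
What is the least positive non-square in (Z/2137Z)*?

(2/2137) = +1, so 2 is a residue.
(3/2137) = +1, so 3 is a residue.
(4/2137) = +1, so 4 is a residue.
(5/2137) = −1, so 5 is the smallest positive non-residue mod 2137.

5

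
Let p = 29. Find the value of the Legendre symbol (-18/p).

First reduce: -18 ≡ 11 (mod 29).
Reciprocity: 11 ≡ 3 and 29 ≡ 1 (mod 4), so (11/29) = +(29/11).
Reduce top mod 11: now compute (7/11).
Reciprocity: 7 ≡ 3 and 11 ≡ 3 (mod 4), so (7/11) = −(11/7).
Reduce top mod 7: now compute (4/7).
Pull out 2^2: since 7 ≡ 7 (mod 8), (2/7) = +1, so (2/7)^2 = +1.
Reached (1/7) = 1. Collecting the sign flips along the way, the symbol is -1.

-1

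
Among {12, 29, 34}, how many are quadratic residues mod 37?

2

(12/37) = +1 → QR.
(29/37) = -1 → non-residue.
(34/37) = +1 → QR.
Total quadratic residues among the 3: 2.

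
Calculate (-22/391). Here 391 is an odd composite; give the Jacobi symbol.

First reduce: -22 ≡ 369 (mod 391).
Reciprocity: 369 ≡ 1 and 391 ≡ 3 (mod 4), so (369/391) = +(391/369).
Reduce top mod 369: now compute (22/369).
Pull out 2: since 369 ≡ 1 (mod 8), (2/369) = +1.
Reciprocity: 11 ≡ 3 and 369 ≡ 1 (mod 4), so (11/369) = +(369/11).
Reduce top mod 11: now compute (6/11).
Pull out 2: since 11 ≡ 3 (mod 8), (2/11) = -1.
Reciprocity: 3 ≡ 3 and 11 ≡ 3 (mod 4), so (3/11) = −(11/3).
Reduce top mod 3: now compute (2/3).
Pull out 2: since 3 ≡ 3 (mod 8), (2/3) = -1.
Reached (1/3) = 1. Collecting the sign flips along the way, the symbol is -1.

-1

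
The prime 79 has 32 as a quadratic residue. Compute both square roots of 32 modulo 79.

Since 79 ≡ 3 (mod 4), a square root of 32 is 32^((79+1)/4) = 32^20 mod 79.
Repeated squaring: 32^2≡76, 32^4≡9, 32^8≡2, 32^16≡4 (mod 79).
32^20 = 32^(16+4) ≡ 36 (mod 79).
Check: 36² = 1296 ≡ 32 (mod 79). The two roots are 36 and 43.

36, 43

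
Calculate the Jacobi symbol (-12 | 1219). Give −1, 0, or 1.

1

First reduce: -12 ≡ 1207 (mod 1219).
Reciprocity: 1207 ≡ 3 and 1219 ≡ 3 (mod 4), so (1207/1219) = −(1219/1207).
Reduce top mod 1207: now compute (12/1207).
Pull out 2^2: since 1207 ≡ 7 (mod 8), (2/1207) = +1, so (2/1207)^2 = +1.
Reciprocity: 3 ≡ 3 and 1207 ≡ 3 (mod 4), so (3/1207) = −(1207/3).
Reduce top mod 3: now compute (1/3).
Reached (1/3) = 1. Collecting the sign flips along the way, the symbol is +1.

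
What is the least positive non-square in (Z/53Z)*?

2

(2/53) = −1, so 2 is the smallest positive non-residue mod 53.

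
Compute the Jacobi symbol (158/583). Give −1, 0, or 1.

Pull out 2: since 583 ≡ 7 (mod 8), (2/583) = +1.
Reciprocity: 79 ≡ 3 and 583 ≡ 3 (mod 4), so (79/583) = −(583/79).
Reduce top mod 79: now compute (30/79).
Pull out 2: since 79 ≡ 7 (mod 8), (2/79) = +1.
Reciprocity: 15 ≡ 3 and 79 ≡ 3 (mod 4), so (15/79) = −(79/15).
Reduce top mod 15: now compute (4/15).
Pull out 2^2: since 15 ≡ 7 (mod 8), (2/15) = +1, so (2/15)^2 = +1.
Reached (1/15) = 1. Collecting the sign flips along the way, the symbol is +1.

1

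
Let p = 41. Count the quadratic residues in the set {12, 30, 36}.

1

(12/41) = -1 → non-residue.
(30/41) = -1 → non-residue.
(36/41) = +1 → QR.
Total quadratic residues among the 3: 1.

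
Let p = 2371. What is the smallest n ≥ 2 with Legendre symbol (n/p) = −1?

(2/2371) = −1, so 2 is the smallest positive non-residue mod 2371.

2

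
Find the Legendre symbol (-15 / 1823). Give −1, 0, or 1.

1

First reduce: -15 ≡ 1808 (mod 1823).
Pull out 2^4: since 1823 ≡ 7 (mod 8), (2/1823) = +1, so (2/1823)^4 = +1.
Reciprocity: 113 ≡ 1 and 1823 ≡ 3 (mod 4), so (113/1823) = +(1823/113).
Reduce top mod 113: now compute (15/113).
Reciprocity: 15 ≡ 3 and 113 ≡ 1 (mod 4), so (15/113) = +(113/15).
Reduce top mod 15: now compute (8/15).
Pull out 2^3: since 15 ≡ 7 (mod 8), (2/15) = +1, so (2/15)^3 = +1.
Reached (1/15) = 1. Collecting the sign flips along the way, the symbol is +1.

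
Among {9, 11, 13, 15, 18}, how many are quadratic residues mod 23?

(9/23) = +1 → QR.
(11/23) = -1 → non-residue.
(13/23) = +1 → QR.
(15/23) = -1 → non-residue.
(18/23) = +1 → QR.
Total quadratic residues among the 5: 3.

3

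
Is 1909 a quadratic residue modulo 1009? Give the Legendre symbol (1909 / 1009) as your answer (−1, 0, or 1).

1

First reduce: 1909 ≡ 900 (mod 1009).
Pull out 2^2: since 1009 ≡ 1 (mod 8), (2/1009) = +1, so (2/1009)^2 = +1.
Reciprocity: 225 ≡ 1 and 1009 ≡ 1 (mod 4), so (225/1009) = +(1009/225).
Reduce top mod 225: now compute (109/225).
Reciprocity: 109 ≡ 1 and 225 ≡ 1 (mod 4), so (109/225) = +(225/109).
Reduce top mod 109: now compute (7/109).
Reciprocity: 7 ≡ 3 and 109 ≡ 1 (mod 4), so (7/109) = +(109/7).
Reduce top mod 7: now compute (4/7).
Pull out 2^2: since 7 ≡ 7 (mod 8), (2/7) = +1, so (2/7)^2 = +1.
Reached (1/7) = 1. Collecting the sign flips along the way, the symbol is +1.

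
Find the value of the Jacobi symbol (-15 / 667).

First reduce: -15 ≡ 652 (mod 667).
Pull out 2^2: since 667 ≡ 3 (mod 8), (2/667) = -1, so (2/667)^2 = +1.
Reciprocity: 163 ≡ 3 and 667 ≡ 3 (mod 4), so (163/667) = −(667/163).
Reduce top mod 163: now compute (15/163).
Reciprocity: 15 ≡ 3 and 163 ≡ 3 (mod 4), so (15/163) = −(163/15).
Reduce top mod 15: now compute (13/15).
Reciprocity: 13 ≡ 1 and 15 ≡ 3 (mod 4), so (13/15) = +(15/13).
Reduce top mod 13: now compute (2/13).
Pull out 2: since 13 ≡ 5 (mod 8), (2/13) = -1.
Reached (1/13) = 1. Collecting the sign flips along the way, the symbol is -1.

-1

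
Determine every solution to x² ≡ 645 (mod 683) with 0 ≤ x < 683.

217, 466

Since 683 ≡ 3 (mod 4), a square root of 645 is 645^((683+1)/4) = 645^171 mod 683.
Repeated squaring: 645^2≡78, 645^4≡620, 645^8≡554, 645^16≡249, 645^32≡531, 645^64≡565, 645^128≡264 (mod 683).
645^171 = 645^(128+32+8+2+1) ≡ 217 (mod 683).
Check: 217² = 47089 ≡ 645 (mod 683). The two roots are 217 and 466.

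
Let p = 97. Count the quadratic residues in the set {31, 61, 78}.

(31/97) = +1 → QR.
(61/97) = +1 → QR.
(78/97) = -1 → non-residue.
Total quadratic residues among the 3: 2.

2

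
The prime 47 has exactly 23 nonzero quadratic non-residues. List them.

5 10 11 13 15 19 20 22 23 26 29 30 31 33 35 38 39 40 41 43 44 45 46

Square k = 1,…,23 (k and 47−k give the same square):
1²=1, 2²=4, 3²=9, 4²=16, 5²=25, 6²=36, 7²≡2, 8²≡17, 9²≡34, 10²≡6, 11²≡27, 12²≡3, 13²≡28, 14²≡8, 15²≡37, 16²≡21, 17²≡7, 18²≡42, 19²≡32, 20²≡24, 21²≡18, 22²≡14, 23²≡12 (mod 47).
The residues are {1, 2, 3, 4, 6, 7, 8, 9, 12, 14, 16, 17, 18, 21, 24, 25, 27, 28, 32, 34, 36, 37, 42}; the non-residues are the remaining 23 nonzero classes.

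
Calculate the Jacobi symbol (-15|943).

-1

First reduce: -15 ≡ 928 (mod 943).
Pull out 2^5: since 943 ≡ 7 (mod 8), (2/943) = +1, so (2/943)^5 = +1.
Reciprocity: 29 ≡ 1 and 943 ≡ 3 (mod 4), so (29/943) = +(943/29).
Reduce top mod 29: now compute (15/29).
Reciprocity: 15 ≡ 3 and 29 ≡ 1 (mod 4), so (15/29) = +(29/15).
Reduce top mod 15: now compute (14/15).
Pull out 2: since 15 ≡ 7 (mod 8), (2/15) = +1.
Reciprocity: 7 ≡ 3 and 15 ≡ 3 (mod 4), so (7/15) = −(15/7).
Reduce top mod 7: now compute (1/7).
Reached (1/7) = 1. Collecting the sign flips along the way, the symbol is -1.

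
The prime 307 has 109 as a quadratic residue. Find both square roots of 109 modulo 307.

118, 189

Since 307 ≡ 3 (mod 4), a square root of 109 is 109^((307+1)/4) = 109^77 mod 307.
Repeated squaring: 109^2≡215, 109^4≡175, 109^8≡232, 109^16≡99, 109^32≡284, 109^64≡222 (mod 307).
109^77 = 109^(64+8+4+1) ≡ 118 (mod 307).
Check: 118² = 13924 ≡ 109 (mod 307). The two roots are 118 and 189.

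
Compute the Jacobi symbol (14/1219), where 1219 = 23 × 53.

Pull out 2: since 1219 ≡ 3 (mod 8), (2/1219) = -1.
Reciprocity: 7 ≡ 3 and 1219 ≡ 3 (mod 4), so (7/1219) = −(1219/7).
Reduce top mod 7: now compute (1/7).
Reached (1/7) = 1. Collecting the sign flips along the way, the symbol is +1.

1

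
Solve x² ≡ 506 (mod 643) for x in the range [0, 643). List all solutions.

61, 582

Since 643 ≡ 3 (mod 4), a square root of 506 is 506^((643+1)/4) = 506^161 mod 643.
Repeated squaring: 506^2≡122, 506^4≡95, 506^8≡23, 506^16≡529, 506^32≡136, 506^64≡492, 506^128≡296 (mod 643).
506^161 = 506^(128+32+1) ≡ 582 (mod 643).
Check: 582² = 338724 ≡ 506 (mod 643). The two roots are 61 and 582.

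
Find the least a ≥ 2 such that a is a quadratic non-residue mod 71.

(2/71) = +1, so 2 is a residue.
(3/71) = +1, so 3 is a residue.
(4/71) = +1, so 4 is a residue.
(5/71) = +1, so 5 is a residue.
(6/71) = +1, so 6 is a residue.
(7/71) = −1, so 7 is the smallest positive non-residue mod 71.

7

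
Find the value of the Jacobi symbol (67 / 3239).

-1

Reciprocity: 67 ≡ 3 and 3239 ≡ 3 (mod 4), so (67/3239) = −(3239/67).
Reduce top mod 67: now compute (23/67).
Reciprocity: 23 ≡ 3 and 67 ≡ 3 (mod 4), so (23/67) = −(67/23).
Reduce top mod 23: now compute (21/23).
Reciprocity: 21 ≡ 1 and 23 ≡ 3 (mod 4), so (21/23) = +(23/21).
Reduce top mod 21: now compute (2/21).
Pull out 2: since 21 ≡ 5 (mod 8), (2/21) = -1.
Reached (1/21) = 1. Collecting the sign flips along the way, the symbol is -1.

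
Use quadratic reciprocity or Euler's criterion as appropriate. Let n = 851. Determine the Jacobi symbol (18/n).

-1

Pull out 2: since 851 ≡ 3 (mod 8), (2/851) = -1.
Reciprocity: 9 ≡ 1 and 851 ≡ 3 (mod 4), so (9/851) = +(851/9).
Reduce top mod 9: now compute (5/9).
Reciprocity: 5 ≡ 1 and 9 ≡ 1 (mod 4), so (5/9) = +(9/5).
Reduce top mod 5: now compute (4/5).
Pull out 2^2: since 5 ≡ 5 (mod 8), (2/5) = -1, so (2/5)^2 = +1.
Reached (1/5) = 1. Collecting the sign flips along the way, the symbol is -1.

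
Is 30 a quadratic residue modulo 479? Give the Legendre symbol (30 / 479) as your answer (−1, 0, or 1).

Pull out 2: since 479 ≡ 7 (mod 8), (2/479) = +1.
Reciprocity: 15 ≡ 3 and 479 ≡ 3 (mod 4), so (15/479) = −(479/15).
Reduce top mod 15: now compute (14/15).
Pull out 2: since 15 ≡ 7 (mod 8), (2/15) = +1.
Reciprocity: 7 ≡ 3 and 15 ≡ 3 (mod 4), so (7/15) = −(15/7).
Reduce top mod 7: now compute (1/7).
Reached (1/7) = 1. Collecting the sign flips along the way, the symbol is +1.

1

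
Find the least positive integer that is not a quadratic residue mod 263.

(2/263) = +1, so 2 is a residue.
(3/263) = +1, so 3 is a residue.
(4/263) = +1, so 4 is a residue.
(5/263) = −1, so 5 is the smallest positive non-residue mod 263.

5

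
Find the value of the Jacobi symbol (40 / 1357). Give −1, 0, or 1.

Pull out 2^3: since 1357 ≡ 5 (mod 8), (2/1357) = -1, so (2/1357)^3 = -1.
Reciprocity: 5 ≡ 1 and 1357 ≡ 1 (mod 4), so (5/1357) = +(1357/5).
Reduce top mod 5: now compute (2/5).
Pull out 2: since 5 ≡ 5 (mod 8), (2/5) = -1.
Reached (1/5) = 1. Collecting the sign flips along the way, the symbol is +1.

1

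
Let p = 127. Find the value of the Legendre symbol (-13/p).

-1

First reduce: -13 ≡ 114 (mod 127).
Pull out 2: since 127 ≡ 7 (mod 8), (2/127) = +1.
Reciprocity: 57 ≡ 1 and 127 ≡ 3 (mod 4), so (57/127) = +(127/57).
Reduce top mod 57: now compute (13/57).
Reciprocity: 13 ≡ 1 and 57 ≡ 1 (mod 4), so (13/57) = +(57/13).
Reduce top mod 13: now compute (5/13).
Reciprocity: 5 ≡ 1 and 13 ≡ 1 (mod 4), so (5/13) = +(13/5).
Reduce top mod 5: now compute (3/5).
Reciprocity: 3 ≡ 3 and 5 ≡ 1 (mod 4), so (3/5) = +(5/3).
Reduce top mod 3: now compute (2/3).
Pull out 2: since 3 ≡ 3 (mod 8), (2/3) = -1.
Reached (1/3) = 1. Collecting the sign flips along the way, the symbol is -1.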